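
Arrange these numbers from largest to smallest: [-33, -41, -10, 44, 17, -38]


Original list: [-33, -41, -10, 44, 17, -38]
Repeatedly take the largest remaining element:
  Remaining [-33, -41, -10, 44, 17, -38] -> largest is 44
  Remaining [-33, -41, -10, 17, -38] -> largest is 17
  Remaining [-33, -41, -10, -38] -> largest is -10
  Remaining [-33, -41, -38] -> largest is -33
  Remaining [-41, -38] -> largest is -38
  Remaining [-41] -> largest is -41
Collecting the picks in order gives the descending list.
Final answer: [44, 17, -10, -33, -38, -41]


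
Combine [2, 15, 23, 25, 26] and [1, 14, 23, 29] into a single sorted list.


List A: [2, 15, 23, 25, 26]
List B: [1, 14, 23, 29]
Repeatedly compare the front elements and take the smaller:
  2 vs 1 -> take 1
  2 vs 14 -> take 2
  15 vs 14 -> take 14
  15 vs 23 -> take 15
  23 vs 23 -> take 23
  25 vs 23 -> take 23
  25 vs 29 -> take 25
  26 vs 29 -> take 26
  A is exhausted; append the rest of B: [29]
Final answer: [1, 2, 14, 15, 23, 23, 25, 26, 29]


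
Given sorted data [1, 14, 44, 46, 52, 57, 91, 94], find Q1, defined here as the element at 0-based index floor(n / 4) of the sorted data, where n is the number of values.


The list has n = 8 elements.
Q1 index = floor(8 / 4) = floor(2) = 2
Counting from index 0 in the sorted data, the element at index 2 is 44.
Final answer: 44


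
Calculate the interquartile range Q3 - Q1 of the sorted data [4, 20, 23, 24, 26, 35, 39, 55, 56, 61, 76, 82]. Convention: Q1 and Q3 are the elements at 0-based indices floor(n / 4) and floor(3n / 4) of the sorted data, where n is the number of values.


The data has n = 12 elements.
Q1 index = floor(12 / 4) = floor(3) = 3; Q3 index = floor(3 * 12 / 4) = floor(9) = 9
Q1 = element at index 3 = 24
Q3 = element at index 9 = 61
IQR = 61 - 24 = 37
Final answer: 37


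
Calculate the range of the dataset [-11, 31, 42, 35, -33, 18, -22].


Maximum value: 42
Minimum value: -33
Range = 42 - (-33) = 75
Final answer: 75


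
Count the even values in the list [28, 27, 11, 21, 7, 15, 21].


Check each element:
  28 is even
  27 is odd
  11 is odd
  21 is odd
  7 is odd
  15 is odd
  21 is odd
Evens: [28]
Count of evens = 1
Final answer: 1


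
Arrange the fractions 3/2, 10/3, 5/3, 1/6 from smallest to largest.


Convert to decimal for comparison:
  3/2 = 1.5
  10/3 = 3.3333
  5/3 = 1.6667
  1/6 = 0.1667
Decimals in increasing order: 0.1667 < 1.5 < 1.6667 < 3.3333
Writing each back as its fraction gives the sorted order.
Final answer: 1/6, 3/2, 5/3, 10/3


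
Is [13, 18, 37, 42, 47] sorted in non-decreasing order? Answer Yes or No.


Check consecutive pairs:
  13 <= 18? True
  18 <= 37? True
  37 <= 42? True
  42 <= 47? True
Every consecutive pair is in order, so the list is non-decreasing.
Final answer: Yes


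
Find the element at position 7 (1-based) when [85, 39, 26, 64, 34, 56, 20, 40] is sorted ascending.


Sort ascending: [20, 26, 34, 39, 40, 56, 64, 85]
The 7th element (1-indexed) is at index 6.
Value = 64
Final answer: 64


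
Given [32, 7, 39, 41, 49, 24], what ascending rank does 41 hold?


Sort ascending: [7, 24, 32, 39, 41, 49]
Find 41 in the sorted list.
41 is at position 5 (1-indexed).
Final answer: 5


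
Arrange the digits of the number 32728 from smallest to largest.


The number 32728 has digits: 3, 2, 7, 2, 8
Sorted: 2, 2, 3, 7, 8
Joining the sorted digits gives the result.
Final answer: 22378


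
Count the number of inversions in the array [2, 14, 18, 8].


For each element, count the later elements that are smaller than it:
  2 (index 0): smaller elements after it = [] -> 0
  14 (index 1): smaller elements after it = [8] -> 1
  18 (index 2): smaller elements after it = [8] -> 1
Total inversions = 0 + 1 + 1 = 2
Final answer: 2


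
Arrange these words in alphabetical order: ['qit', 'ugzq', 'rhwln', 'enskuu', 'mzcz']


Compare strings character by character (the first differing letter decides):
  'enskuu' < 'mzcz' since 'e' < 'm' at position 1
  'mzcz' < 'qit' since 'm' < 'q' at position 1
  'qit' < 'rhwln' since 'q' < 'r' at position 1
  'rhwln' < 'ugzq' since 'r' < 'u' at position 1
Chaining these comparisons gives the alphabetical order.
Final answer: ['enskuu', 'mzcz', 'qit', 'rhwln', 'ugzq']


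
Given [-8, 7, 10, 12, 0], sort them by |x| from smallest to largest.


Compute absolute values:
  |-8| = 8
  |7| = 7
  |10| = 10
  |12| = 12
  |0| = 0
Absolute values in increasing order: 0 < 7 < 8 < 10 < 12
Listing the original numbers in that order gives the answer.
Final answer: [0, 7, -8, 10, 12]


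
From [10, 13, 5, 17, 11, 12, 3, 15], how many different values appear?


List all unique values:
Distinct values: [3, 5, 10, 11, 12, 13, 15, 17]
Count = 8
Final answer: 8


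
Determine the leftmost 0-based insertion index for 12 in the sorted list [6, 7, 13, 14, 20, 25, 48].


List is sorted: [6, 7, 13, 14, 20, 25, 48]
We need the leftmost position where 12 can be inserted, i.e. the first index whose element is >= 12 (or the end of the list if none is).
Binary search with low=0, high=7 (0-based indices):
  low=0, high=7, mid=3: a[3]=14 >= 12, so high = 3
  low=0, high=3, mid=1: a[1]=7 < 12, so low = 2
  low=2, high=3, mid=2: a[2]=13 >= 12, so high = 2
Now low = high = 2, so the insertion index is 2.
Final answer: 2


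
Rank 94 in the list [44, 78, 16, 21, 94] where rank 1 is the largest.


Sort descending: [94, 78, 44, 21, 16]
Find 94 in the sorted list.
94 is at position 1.
Final answer: 1


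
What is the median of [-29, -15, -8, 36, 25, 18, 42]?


First, sort the list: [-29, -15, -8, 18, 25, 36, 42]
The list has 7 elements (odd count).
The middle index is 3 (0-based), and the element there is 18.
Final answer: 18


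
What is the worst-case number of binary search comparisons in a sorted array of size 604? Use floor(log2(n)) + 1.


Binary search halves the search space each step.
Maximum comparisons = floor(log2(604)) + 1
log2(604) = 9.2384
floor(log2(604)) = 9, so 9 + 1 = 10
Final answer: 10


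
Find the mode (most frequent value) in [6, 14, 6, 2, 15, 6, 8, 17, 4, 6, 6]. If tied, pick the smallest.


Count the frequency of each value:
  2 appears 1 time(s)
  4 appears 1 time(s)
  6 appears 5 time(s)
  8 appears 1 time(s)
  14 appears 1 time(s)
  15 appears 1 time(s)
  17 appears 1 time(s)
Maximum frequency is 5.
Only 6 reaches that frequency, so it is the mode.
Final answer: 6


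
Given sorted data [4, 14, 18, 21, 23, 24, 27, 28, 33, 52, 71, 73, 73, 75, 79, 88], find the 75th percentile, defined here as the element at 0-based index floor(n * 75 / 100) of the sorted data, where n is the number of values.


The dataset has n = 16 elements.
Index = floor(16 * 75 / 100) = floor(1200 / 100) = floor(12) = 12
Counting from index 0 in the sorted data, the element at index 12 is 73.
Final answer: 73


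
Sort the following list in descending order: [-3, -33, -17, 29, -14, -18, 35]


Original list: [-3, -33, -17, 29, -14, -18, 35]
Repeatedly take the largest remaining element:
  Remaining [-3, -33, -17, 29, -14, -18, 35] -> largest is 35
  Remaining [-3, -33, -17, 29, -14, -18] -> largest is 29
  Remaining [-3, -33, -17, -14, -18] -> largest is -3
  Remaining [-33, -17, -14, -18] -> largest is -14
  Remaining [-33, -17, -18] -> largest is -17
  Remaining [-33, -18] -> largest is -18
  Remaining [-33] -> largest is -33
Collecting the picks in order gives the descending list.
Final answer: [35, 29, -3, -14, -17, -18, -33]


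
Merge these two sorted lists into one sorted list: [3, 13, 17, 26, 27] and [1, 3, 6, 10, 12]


List A: [3, 13, 17, 26, 27]
List B: [1, 3, 6, 10, 12]
Repeatedly compare the front elements and take the smaller:
  3 vs 1 -> take 1
  3 vs 3 -> take 3
  13 vs 3 -> take 3
  13 vs 6 -> take 6
  13 vs 10 -> take 10
  13 vs 12 -> take 12
  B is exhausted; append the rest of A: [13, 17, 26, 27]
Final answer: [1, 3, 3, 6, 10, 12, 13, 17, 26, 27]


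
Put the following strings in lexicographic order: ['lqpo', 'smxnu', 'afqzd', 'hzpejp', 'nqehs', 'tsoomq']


Compare strings character by character (the first differing letter decides):
  'afqzd' < 'hzpejp' since 'a' < 'h' at position 1
  'hzpejp' < 'lqpo' since 'h' < 'l' at position 1
  'lqpo' < 'nqehs' since 'l' < 'n' at position 1
  'nqehs' < 'smxnu' since 'n' < 's' at position 1
  'smxnu' < 'tsoomq' since 's' < 't' at position 1
Chaining these comparisons gives the alphabetical order.
Final answer: ['afqzd', 'hzpejp', 'lqpo', 'nqehs', 'smxnu', 'tsoomq']


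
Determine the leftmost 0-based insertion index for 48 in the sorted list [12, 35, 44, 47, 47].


List is sorted: [12, 35, 44, 47, 47]
We need the leftmost position where 48 can be inserted, i.e. the first index whose element is >= 48 (or the end of the list if none is).
Binary search with low=0, high=5 (0-based indices):
  low=0, high=5, mid=2: a[2]=44 < 48, so low = 3
  low=3, high=5, mid=4: a[4]=47 < 48, so low = 5
Now low = high = 5, so the insertion index is 5.
Final answer: 5


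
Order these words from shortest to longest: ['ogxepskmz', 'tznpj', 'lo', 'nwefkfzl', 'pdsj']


Compute lengths:
  'ogxepskmz' has length 9
  'tznpj' has length 5
  'lo' has length 2
  'nwefkfzl' has length 8
  'pdsj' has length 4
Lengths in increasing order: 2 < 4 < 5 < 8 < 9
Listing the words in that order gives the answer.
Final answer: ['lo', 'pdsj', 'tznpj', 'nwefkfzl', 'ogxepskmz']


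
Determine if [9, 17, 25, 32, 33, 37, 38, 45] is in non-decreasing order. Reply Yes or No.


Check consecutive pairs:
  9 <= 17? True
  17 <= 25? True
  25 <= 32? True
  32 <= 33? True
  33 <= 37? True
  37 <= 38? True
  38 <= 45? True
Every consecutive pair is in order, so the list is non-decreasing.
Final answer: Yes


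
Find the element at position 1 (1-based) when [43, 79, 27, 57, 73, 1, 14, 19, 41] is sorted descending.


Sort descending: [79, 73, 57, 43, 41, 27, 19, 14, 1]
The 1st element (1-indexed) is at index 0.
Value = 79
Final answer: 79


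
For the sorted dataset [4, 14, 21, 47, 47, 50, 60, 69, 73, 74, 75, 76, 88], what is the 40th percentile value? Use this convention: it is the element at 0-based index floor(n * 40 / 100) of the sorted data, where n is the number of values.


The dataset has n = 13 elements.
Index = floor(13 * 40 / 100) = floor(520 / 100) = floor(5.2) = 5
Counting from index 0 in the sorted data, the element at index 5 is 50.
Final answer: 50


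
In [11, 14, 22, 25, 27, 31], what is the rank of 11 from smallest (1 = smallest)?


Sort ascending: [11, 14, 22, 25, 27, 31]
Find 11 in the sorted list.
11 is at position 1 (1-indexed).
Final answer: 1


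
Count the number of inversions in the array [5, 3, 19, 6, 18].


For each element, count the later elements that are smaller than it:
  5 (index 0): smaller elements after it = [3] -> 1
  3 (index 1): smaller elements after it = [] -> 0
  19 (index 2): smaller elements after it = [6, 18] -> 2
  6 (index 3): smaller elements after it = [] -> 0
Total inversions = 1 + 0 + 2 + 0 = 3
Final answer: 3


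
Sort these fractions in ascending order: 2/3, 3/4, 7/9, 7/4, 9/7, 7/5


Convert to decimal for comparison:
  2/3 = 0.6667
  3/4 = 0.75
  7/9 = 0.7778
  7/4 = 1.75
  9/7 = 1.2857
  7/5 = 1.4
Decimals in increasing order: 0.6667 < 0.75 < 0.7778 < 1.2857 < 1.4 < 1.75
Writing each back as its fraction gives the sorted order.
Final answer: 2/3, 3/4, 7/9, 9/7, 7/5, 7/4


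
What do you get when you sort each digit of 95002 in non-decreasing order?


The number 95002 has digits: 9, 5, 0, 0, 2
Sorted: 0, 0, 2, 5, 9
Joining the sorted digits gives the result.
Final answer: 00259


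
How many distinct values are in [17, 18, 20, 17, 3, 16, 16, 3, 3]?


List all unique values:
Distinct values: [3, 16, 17, 18, 20]
Count = 5
Final answer: 5


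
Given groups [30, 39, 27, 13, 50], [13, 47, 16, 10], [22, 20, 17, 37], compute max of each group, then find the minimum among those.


Find max of each group:
  Group 1: [30, 39, 27, 13, 50] -> max = 50
  Group 2: [13, 47, 16, 10] -> max = 47
  Group 3: [22, 20, 17, 37] -> max = 37
Maxes: [50, 47, 37]
Minimum of maxes = 37
Final answer: 37


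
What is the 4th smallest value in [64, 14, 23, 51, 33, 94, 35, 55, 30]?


Sort ascending: [14, 23, 30, 33, 35, 51, 55, 64, 94]
The 4th element (1-indexed) is at index 3.
Value = 33
Final answer: 33


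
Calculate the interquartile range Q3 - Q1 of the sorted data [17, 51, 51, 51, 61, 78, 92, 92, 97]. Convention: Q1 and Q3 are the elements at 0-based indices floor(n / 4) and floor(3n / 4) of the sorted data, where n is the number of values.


The data has n = 9 elements.
Q1 index = floor(9 / 4) = floor(2.25) = 2; Q3 index = floor(3 * 9 / 4) = floor(6.75) = 6
Q1 = element at index 2 = 51
Q3 = element at index 6 = 92
IQR = 92 - 51 = 41
Final answer: 41


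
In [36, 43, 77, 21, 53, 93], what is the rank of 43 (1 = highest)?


Sort descending: [93, 77, 53, 43, 36, 21]
Find 43 in the sorted list.
43 is at position 4.
Final answer: 4


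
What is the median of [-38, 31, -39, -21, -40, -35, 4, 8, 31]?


First, sort the list: [-40, -39, -38, -35, -21, 4, 8, 31, 31]
The list has 9 elements (odd count).
The middle index is 4 (0-based), and the element there is -21.
Final answer: -21


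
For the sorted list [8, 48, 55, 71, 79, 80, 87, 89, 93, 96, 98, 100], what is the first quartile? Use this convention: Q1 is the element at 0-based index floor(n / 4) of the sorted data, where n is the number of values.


The list has n = 12 elements.
Q1 index = floor(12 / 4) = floor(3) = 3
Counting from index 0 in the sorted data, the element at index 3 is 71.
Final answer: 71


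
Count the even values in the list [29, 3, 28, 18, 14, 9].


Check each element:
  29 is odd
  3 is odd
  28 is even
  18 is even
  14 is even
  9 is odd
Evens: [28, 18, 14]
Count of evens = 3
Final answer: 3


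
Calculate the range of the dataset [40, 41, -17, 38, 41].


Maximum value: 41
Minimum value: -17
Range = 41 - (-17) = 58
Final answer: 58


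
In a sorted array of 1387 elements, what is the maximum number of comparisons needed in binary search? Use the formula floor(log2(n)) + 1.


Binary search halves the search space each step.
Maximum comparisons = floor(log2(1387)) + 1
log2(1387) = 10.4378
floor(log2(1387)) = 10, so 10 + 1 = 11
Final answer: 11


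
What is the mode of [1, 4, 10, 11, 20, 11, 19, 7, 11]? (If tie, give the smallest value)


Count the frequency of each value:
  1 appears 1 time(s)
  4 appears 1 time(s)
  7 appears 1 time(s)
  10 appears 1 time(s)
  11 appears 3 time(s)
  19 appears 1 time(s)
  20 appears 1 time(s)
Maximum frequency is 3.
Only 11 reaches that frequency, so it is the mode.
Final answer: 11


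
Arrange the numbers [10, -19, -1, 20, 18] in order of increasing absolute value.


Compute absolute values:
  |10| = 10
  |-19| = 19
  |-1| = 1
  |20| = 20
  |18| = 18
Absolute values in increasing order: 1 < 10 < 18 < 19 < 20
Listing the original numbers in that order gives the answer.
Final answer: [-1, 10, 18, -19, 20]


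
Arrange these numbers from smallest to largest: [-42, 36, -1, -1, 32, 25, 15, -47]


Original list: [-42, 36, -1, -1, 32, 25, 15, -47]
Repeatedly take the smallest remaining element:
  Remaining [-42, 36, -1, -1, 32, 25, 15, -47] -> smallest is -47
  Remaining [-42, 36, -1, -1, 32, 25, 15] -> smallest is -42
  Remaining [36, -1, -1, 32, 25, 15] -> smallest is -1
  Remaining [36, -1, 32, 25, 15] -> smallest is -1
  Remaining [36, 32, 25, 15] -> smallest is 15
  Remaining [36, 32, 25] -> smallest is 25
  Remaining [36, 32] -> smallest is 32
  Remaining [36] -> smallest is 36
Collecting the picks in order gives the sorted list.
Final answer: [-47, -42, -1, -1, 15, 25, 32, 36]


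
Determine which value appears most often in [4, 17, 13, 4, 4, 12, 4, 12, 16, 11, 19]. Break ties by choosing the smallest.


Count the frequency of each value:
  4 appears 4 time(s)
  11 appears 1 time(s)
  12 appears 2 time(s)
  13 appears 1 time(s)
  16 appears 1 time(s)
  17 appears 1 time(s)
  19 appears 1 time(s)
Maximum frequency is 4.
Only 4 reaches that frequency, so it is the mode.
Final answer: 4


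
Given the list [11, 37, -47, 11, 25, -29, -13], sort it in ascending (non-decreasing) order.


Original list: [11, 37, -47, 11, 25, -29, -13]
Repeatedly take the smallest remaining element:
  Remaining [11, 37, -47, 11, 25, -29, -13] -> smallest is -47
  Remaining [11, 37, 11, 25, -29, -13] -> smallest is -29
  Remaining [11, 37, 11, 25, -13] -> smallest is -13
  Remaining [11, 37, 11, 25] -> smallest is 11
  Remaining [37, 11, 25] -> smallest is 11
  Remaining [37, 25] -> smallest is 25
  Remaining [37] -> smallest is 37
Collecting the picks in order gives the sorted list.
Final answer: [-47, -29, -13, 11, 11, 25, 37]


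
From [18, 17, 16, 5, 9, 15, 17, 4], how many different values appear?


List all unique values:
Distinct values: [4, 5, 9, 15, 16, 17, 18]
Count = 7
Final answer: 7


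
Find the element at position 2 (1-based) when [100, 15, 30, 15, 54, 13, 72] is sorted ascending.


Sort ascending: [13, 15, 15, 30, 54, 72, 100]
The 2nd element (1-indexed) is at index 1.
Value = 15
Final answer: 15


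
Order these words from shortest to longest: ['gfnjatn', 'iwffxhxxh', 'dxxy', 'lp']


Compute lengths:
  'gfnjatn' has length 7
  'iwffxhxxh' has length 9
  'dxxy' has length 4
  'lp' has length 2
Lengths in increasing order: 2 < 4 < 7 < 9
Listing the words in that order gives the answer.
Final answer: ['lp', 'dxxy', 'gfnjatn', 'iwffxhxxh']


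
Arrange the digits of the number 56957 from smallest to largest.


The number 56957 has digits: 5, 6, 9, 5, 7
Sorted: 5, 5, 6, 7, 9
Joining the sorted digits gives the result.
Final answer: 55679


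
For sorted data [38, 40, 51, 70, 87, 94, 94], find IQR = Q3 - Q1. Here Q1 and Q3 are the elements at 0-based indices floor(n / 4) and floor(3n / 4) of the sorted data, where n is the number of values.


The data has n = 7 elements.
Q1 index = floor(7 / 4) = floor(1.75) = 1; Q3 index = floor(3 * 7 / 4) = floor(5.25) = 5
Q1 = element at index 1 = 40
Q3 = element at index 5 = 94
IQR = 94 - 40 = 54
Final answer: 54


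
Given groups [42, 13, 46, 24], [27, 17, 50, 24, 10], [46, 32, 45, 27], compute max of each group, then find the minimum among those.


Find max of each group:
  Group 1: [42, 13, 46, 24] -> max = 46
  Group 2: [27, 17, 50, 24, 10] -> max = 50
  Group 3: [46, 32, 45, 27] -> max = 46
Maxes: [46, 50, 46]
Minimum of maxes = 46
Final answer: 46


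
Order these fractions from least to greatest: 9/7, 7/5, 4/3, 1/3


Convert to decimal for comparison:
  9/7 = 1.2857
  7/5 = 1.4
  4/3 = 1.3333
  1/3 = 0.3333
Decimals in increasing order: 0.3333 < 1.2857 < 1.3333 < 1.4
Writing each back as its fraction gives the sorted order.
Final answer: 1/3, 9/7, 4/3, 7/5


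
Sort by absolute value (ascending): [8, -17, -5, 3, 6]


Compute absolute values:
  |8| = 8
  |-17| = 17
  |-5| = 5
  |3| = 3
  |6| = 6
Absolute values in increasing order: 3 < 5 < 6 < 8 < 17
Listing the original numbers in that order gives the answer.
Final answer: [3, -5, 6, 8, -17]


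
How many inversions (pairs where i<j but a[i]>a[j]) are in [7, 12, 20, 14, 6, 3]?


For each element, count the later elements that are smaller than it:
  7 (index 0): smaller elements after it = [6, 3] -> 2
  12 (index 1): smaller elements after it = [6, 3] -> 2
  20 (index 2): smaller elements after it = [14, 6, 3] -> 3
  14 (index 3): smaller elements after it = [6, 3] -> 2
  6 (index 4): smaller elements after it = [3] -> 1
Total inversions = 2 + 2 + 3 + 2 + 1 = 10
Final answer: 10


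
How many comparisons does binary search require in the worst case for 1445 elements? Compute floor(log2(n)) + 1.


Binary search halves the search space each step.
Maximum comparisons = floor(log2(1445)) + 1
log2(1445) = 10.4969
floor(log2(1445)) = 10, so 10 + 1 = 11
Final answer: 11


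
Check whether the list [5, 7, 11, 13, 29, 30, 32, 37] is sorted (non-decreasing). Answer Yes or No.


Check consecutive pairs:
  5 <= 7? True
  7 <= 11? True
  11 <= 13? True
  13 <= 29? True
  29 <= 30? True
  30 <= 32? True
  32 <= 37? True
Every consecutive pair is in order, so the list is non-decreasing.
Final answer: Yes


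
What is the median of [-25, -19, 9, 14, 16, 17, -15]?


First, sort the list: [-25, -19, -15, 9, 14, 16, 17]
The list has 7 elements (odd count).
The middle index is 3 (0-based), and the element there is 9.
Final answer: 9


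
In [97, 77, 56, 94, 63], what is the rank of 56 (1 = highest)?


Sort descending: [97, 94, 77, 63, 56]
Find 56 in the sorted list.
56 is at position 5.
Final answer: 5


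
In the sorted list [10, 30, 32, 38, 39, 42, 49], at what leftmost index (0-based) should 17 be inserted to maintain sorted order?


List is sorted: [10, 30, 32, 38, 39, 42, 49]
We need the leftmost position where 17 can be inserted, i.e. the first index whose element is >= 17 (or the end of the list if none is).
Binary search with low=0, high=7 (0-based indices):
  low=0, high=7, mid=3: a[3]=38 >= 17, so high = 3
  low=0, high=3, mid=1: a[1]=30 >= 17, so high = 1
  low=0, high=1, mid=0: a[0]=10 < 17, so low = 1
Now low = high = 1, so the insertion index is 1.
Final answer: 1


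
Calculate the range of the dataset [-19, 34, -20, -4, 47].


Maximum value: 47
Minimum value: -20
Range = 47 - (-20) = 67
Final answer: 67


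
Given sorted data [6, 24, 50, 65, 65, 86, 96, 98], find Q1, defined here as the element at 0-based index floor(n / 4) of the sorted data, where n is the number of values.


The list has n = 8 elements.
Q1 index = floor(8 / 4) = floor(2) = 2
Counting from index 0 in the sorted data, the element at index 2 is 50.
Final answer: 50


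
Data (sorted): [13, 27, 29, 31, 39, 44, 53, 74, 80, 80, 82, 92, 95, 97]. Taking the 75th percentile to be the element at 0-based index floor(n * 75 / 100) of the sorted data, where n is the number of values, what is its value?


The dataset has n = 14 elements.
Index = floor(14 * 75 / 100) = floor(1050 / 100) = floor(10.5) = 10
Counting from index 0 in the sorted data, the element at index 10 is 82.
Final answer: 82


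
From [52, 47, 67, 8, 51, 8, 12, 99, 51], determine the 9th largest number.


Sort descending: [99, 67, 52, 51, 51, 47, 12, 8, 8]
The 9th element (1-indexed) is at index 8.
Value = 8
Final answer: 8


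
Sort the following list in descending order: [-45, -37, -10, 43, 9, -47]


Original list: [-45, -37, -10, 43, 9, -47]
Repeatedly take the largest remaining element:
  Remaining [-45, -37, -10, 43, 9, -47] -> largest is 43
  Remaining [-45, -37, -10, 9, -47] -> largest is 9
  Remaining [-45, -37, -10, -47] -> largest is -10
  Remaining [-45, -37, -47] -> largest is -37
  Remaining [-45, -47] -> largest is -45
  Remaining [-47] -> largest is -47
Collecting the picks in order gives the descending list.
Final answer: [43, 9, -10, -37, -45, -47]


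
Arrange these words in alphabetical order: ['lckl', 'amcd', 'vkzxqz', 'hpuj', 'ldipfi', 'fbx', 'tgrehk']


Compare strings character by character (the first differing letter decides):
  'amcd' < 'fbx' since 'a' < 'f' at position 1
  'fbx' < 'hpuj' since 'f' < 'h' at position 1
  'hpuj' < 'lckl' since 'h' < 'l' at position 1
  'lckl' < 'ldipfi' since 'c' < 'd' at position 2
  'ldipfi' < 'tgrehk' since 'l' < 't' at position 1
  'tgrehk' < 'vkzxqz' since 't' < 'v' at position 1
Chaining these comparisons gives the alphabetical order.
Final answer: ['amcd', 'fbx', 'hpuj', 'lckl', 'ldipfi', 'tgrehk', 'vkzxqz']


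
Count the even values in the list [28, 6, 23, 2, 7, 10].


Check each element:
  28 is even
  6 is even
  23 is odd
  2 is even
  7 is odd
  10 is even
Evens: [28, 6, 2, 10]
Count of evens = 4
Final answer: 4


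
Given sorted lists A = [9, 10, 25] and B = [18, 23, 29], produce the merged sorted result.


List A: [9, 10, 25]
List B: [18, 23, 29]
Repeatedly compare the front elements and take the smaller:
  9 vs 18 -> take 9
  10 vs 18 -> take 10
  25 vs 18 -> take 18
  25 vs 23 -> take 23
  25 vs 29 -> take 25
  A is exhausted; append the rest of B: [29]
Final answer: [9, 10, 18, 23, 25, 29]


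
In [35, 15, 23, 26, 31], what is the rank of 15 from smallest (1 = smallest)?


Sort ascending: [15, 23, 26, 31, 35]
Find 15 in the sorted list.
15 is at position 1 (1-indexed).
Final answer: 1


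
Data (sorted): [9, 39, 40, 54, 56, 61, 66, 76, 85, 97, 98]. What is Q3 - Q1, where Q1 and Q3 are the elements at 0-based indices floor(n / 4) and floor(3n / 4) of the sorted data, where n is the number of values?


The data has n = 11 elements.
Q1 index = floor(11 / 4) = floor(2.75) = 2; Q3 index = floor(3 * 11 / 4) = floor(8.25) = 8
Q1 = element at index 2 = 40
Q3 = element at index 8 = 85
IQR = 85 - 40 = 45
Final answer: 45


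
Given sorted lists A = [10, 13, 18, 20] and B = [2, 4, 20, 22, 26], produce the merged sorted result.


List A: [10, 13, 18, 20]
List B: [2, 4, 20, 22, 26]
Repeatedly compare the front elements and take the smaller:
  10 vs 2 -> take 2
  10 vs 4 -> take 4
  10 vs 20 -> take 10
  13 vs 20 -> take 13
  18 vs 20 -> take 18
  20 vs 20 -> take 20
  A is exhausted; append the rest of B: [20, 22, 26]
Final answer: [2, 4, 10, 13, 18, 20, 20, 22, 26]


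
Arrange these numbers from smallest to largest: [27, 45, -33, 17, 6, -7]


Original list: [27, 45, -33, 17, 6, -7]
Repeatedly take the smallest remaining element:
  Remaining [27, 45, -33, 17, 6, -7] -> smallest is -33
  Remaining [27, 45, 17, 6, -7] -> smallest is -7
  Remaining [27, 45, 17, 6] -> smallest is 6
  Remaining [27, 45, 17] -> smallest is 17
  Remaining [27, 45] -> smallest is 27
  Remaining [45] -> smallest is 45
Collecting the picks in order gives the sorted list.
Final answer: [-33, -7, 6, 17, 27, 45]


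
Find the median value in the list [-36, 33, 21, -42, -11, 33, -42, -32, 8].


First, sort the list: [-42, -42, -36, -32, -11, 8, 21, 33, 33]
The list has 9 elements (odd count).
The middle index is 4 (0-based), and the element there is -11.
Final answer: -11


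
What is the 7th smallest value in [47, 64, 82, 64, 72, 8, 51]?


Sort ascending: [8, 47, 51, 64, 64, 72, 82]
The 7th element (1-indexed) is at index 6.
Value = 82
Final answer: 82


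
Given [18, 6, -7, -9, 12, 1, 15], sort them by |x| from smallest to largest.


Compute absolute values:
  |18| = 18
  |6| = 6
  |-7| = 7
  |-9| = 9
  |12| = 12
  |1| = 1
  |15| = 15
Absolute values in increasing order: 1 < 6 < 7 < 9 < 12 < 15 < 18
Listing the original numbers in that order gives the answer.
Final answer: [1, 6, -7, -9, 12, 15, 18]


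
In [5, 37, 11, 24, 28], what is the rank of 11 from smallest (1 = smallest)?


Sort ascending: [5, 11, 24, 28, 37]
Find 11 in the sorted list.
11 is at position 2 (1-indexed).
Final answer: 2


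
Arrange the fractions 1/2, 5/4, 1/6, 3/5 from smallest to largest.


Convert to decimal for comparison:
  1/2 = 0.5
  5/4 = 1.25
  1/6 = 0.1667
  3/5 = 0.6
Decimals in increasing order: 0.1667 < 0.5 < 0.6 < 1.25
Writing each back as its fraction gives the sorted order.
Final answer: 1/6, 1/2, 3/5, 5/4


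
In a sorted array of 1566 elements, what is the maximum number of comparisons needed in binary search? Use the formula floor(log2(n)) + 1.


Binary search halves the search space each step.
Maximum comparisons = floor(log2(1566)) + 1
log2(1566) = 10.6129
floor(log2(1566)) = 10, so 10 + 1 = 11
Final answer: 11


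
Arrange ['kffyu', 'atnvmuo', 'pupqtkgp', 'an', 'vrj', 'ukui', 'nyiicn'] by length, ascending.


Compute lengths:
  'kffyu' has length 5
  'atnvmuo' has length 7
  'pupqtkgp' has length 8
  'an' has length 2
  'vrj' has length 3
  'ukui' has length 4
  'nyiicn' has length 6
Lengths in increasing order: 2 < 3 < 4 < 5 < 6 < 7 < 8
Listing the words in that order gives the answer.
Final answer: ['an', 'vrj', 'ukui', 'kffyu', 'nyiicn', 'atnvmuo', 'pupqtkgp']


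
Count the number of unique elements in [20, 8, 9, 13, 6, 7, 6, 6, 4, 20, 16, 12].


List all unique values:
Distinct values: [4, 6, 7, 8, 9, 12, 13, 16, 20]
Count = 9
Final answer: 9


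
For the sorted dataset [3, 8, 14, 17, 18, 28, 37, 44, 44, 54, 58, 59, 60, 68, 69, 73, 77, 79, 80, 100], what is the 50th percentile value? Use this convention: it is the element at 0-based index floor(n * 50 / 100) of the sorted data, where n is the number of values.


The dataset has n = 20 elements.
Index = floor(20 * 50 / 100) = floor(1000 / 100) = floor(10) = 10
Counting from index 0 in the sorted data, the element at index 10 is 58.
Final answer: 58


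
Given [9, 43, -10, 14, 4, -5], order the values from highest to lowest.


Original list: [9, 43, -10, 14, 4, -5]
Repeatedly take the largest remaining element:
  Remaining [9, 43, -10, 14, 4, -5] -> largest is 43
  Remaining [9, -10, 14, 4, -5] -> largest is 14
  Remaining [9, -10, 4, -5] -> largest is 9
  Remaining [-10, 4, -5] -> largest is 4
  Remaining [-10, -5] -> largest is -5
  Remaining [-10] -> largest is -10
Collecting the picks in order gives the descending list.
Final answer: [43, 14, 9, 4, -5, -10]


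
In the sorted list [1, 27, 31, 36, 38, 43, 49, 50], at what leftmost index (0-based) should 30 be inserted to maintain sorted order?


List is sorted: [1, 27, 31, 36, 38, 43, 49, 50]
We need the leftmost position where 30 can be inserted, i.e. the first index whose element is >= 30 (or the end of the list if none is).
Binary search with low=0, high=8 (0-based indices):
  low=0, high=8, mid=4: a[4]=38 >= 30, so high = 4
  low=0, high=4, mid=2: a[2]=31 >= 30, so high = 2
  low=0, high=2, mid=1: a[1]=27 < 30, so low = 2
Now low = high = 2, so the insertion index is 2.
Final answer: 2


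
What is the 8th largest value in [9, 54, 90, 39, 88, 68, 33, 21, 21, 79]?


Sort descending: [90, 88, 79, 68, 54, 39, 33, 21, 21, 9]
The 8th element (1-indexed) is at index 7.
Value = 21
Final answer: 21


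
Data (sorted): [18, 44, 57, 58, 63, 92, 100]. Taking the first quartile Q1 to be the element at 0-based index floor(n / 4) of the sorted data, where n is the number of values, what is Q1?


The list has n = 7 elements.
Q1 index = floor(7 / 4) = floor(1.75) = 1
Counting from index 0 in the sorted data, the element at index 1 is 44.
Final answer: 44


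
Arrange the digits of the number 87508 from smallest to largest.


The number 87508 has digits: 8, 7, 5, 0, 8
Sorted: 0, 5, 7, 8, 8
Joining the sorted digits gives the result.
Final answer: 05788


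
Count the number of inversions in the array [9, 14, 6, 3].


For each element, count the later elements that are smaller than it:
  9 (index 0): smaller elements after it = [6, 3] -> 2
  14 (index 1): smaller elements after it = [6, 3] -> 2
  6 (index 2): smaller elements after it = [3] -> 1
Total inversions = 2 + 2 + 1 = 5
Final answer: 5


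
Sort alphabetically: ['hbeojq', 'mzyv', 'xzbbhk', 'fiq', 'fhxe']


Compare strings character by character (the first differing letter decides):
  'fhxe' < 'fiq' since 'h' < 'i' at position 2
  'fiq' < 'hbeojq' since 'f' < 'h' at position 1
  'hbeojq' < 'mzyv' since 'h' < 'm' at position 1
  'mzyv' < 'xzbbhk' since 'm' < 'x' at position 1
Chaining these comparisons gives the alphabetical order.
Final answer: ['fhxe', 'fiq', 'hbeojq', 'mzyv', 'xzbbhk']


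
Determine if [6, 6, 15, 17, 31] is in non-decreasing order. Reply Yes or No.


Check consecutive pairs:
  6 <= 6? True
  6 <= 15? True
  15 <= 17? True
  17 <= 31? True
Every consecutive pair is in order, so the list is non-decreasing.
Final answer: Yes


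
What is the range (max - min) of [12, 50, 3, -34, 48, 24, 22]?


Maximum value: 50
Minimum value: -34
Range = 50 - (-34) = 84
Final answer: 84


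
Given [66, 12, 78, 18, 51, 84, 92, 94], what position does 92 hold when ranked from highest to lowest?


Sort descending: [94, 92, 84, 78, 66, 51, 18, 12]
Find 92 in the sorted list.
92 is at position 2.
Final answer: 2


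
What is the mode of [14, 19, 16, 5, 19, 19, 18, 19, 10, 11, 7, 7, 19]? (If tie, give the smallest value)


Count the frequency of each value:
  5 appears 1 time(s)
  7 appears 2 time(s)
  10 appears 1 time(s)
  11 appears 1 time(s)
  14 appears 1 time(s)
  16 appears 1 time(s)
  18 appears 1 time(s)
  19 appears 5 time(s)
Maximum frequency is 5.
Only 19 reaches that frequency, so it is the mode.
Final answer: 19


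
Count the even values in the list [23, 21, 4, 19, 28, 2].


Check each element:
  23 is odd
  21 is odd
  4 is even
  19 is odd
  28 is even
  2 is even
Evens: [4, 28, 2]
Count of evens = 3
Final answer: 3


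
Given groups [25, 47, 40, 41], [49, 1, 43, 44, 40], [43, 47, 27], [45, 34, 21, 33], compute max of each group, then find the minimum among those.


Find max of each group:
  Group 1: [25, 47, 40, 41] -> max = 47
  Group 2: [49, 1, 43, 44, 40] -> max = 49
  Group 3: [43, 47, 27] -> max = 47
  Group 4: [45, 34, 21, 33] -> max = 45
Maxes: [47, 49, 47, 45]
Minimum of maxes = 45
Final answer: 45


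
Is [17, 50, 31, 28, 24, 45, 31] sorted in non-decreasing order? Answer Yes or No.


Check consecutive pairs:
  17 <= 50? True
  50 <= 31? False
  31 <= 28? False
  28 <= 24? False
  24 <= 45? True
  45 <= 31? False
4 consecutive pair(s) are out of order, so the list is not sorted.
Final answer: No


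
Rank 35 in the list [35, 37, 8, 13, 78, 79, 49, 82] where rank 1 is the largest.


Sort descending: [82, 79, 78, 49, 37, 35, 13, 8]
Find 35 in the sorted list.
35 is at position 6.
Final answer: 6


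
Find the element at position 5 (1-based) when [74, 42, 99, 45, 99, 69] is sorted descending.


Sort descending: [99, 99, 74, 69, 45, 42]
The 5th element (1-indexed) is at index 4.
Value = 45
Final answer: 45


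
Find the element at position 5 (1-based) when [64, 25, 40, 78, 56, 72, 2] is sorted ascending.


Sort ascending: [2, 25, 40, 56, 64, 72, 78]
The 5th element (1-indexed) is at index 4.
Value = 64
Final answer: 64


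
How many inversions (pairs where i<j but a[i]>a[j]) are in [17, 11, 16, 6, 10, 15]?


For each element, count the later elements that are smaller than it:
  17 (index 0): smaller elements after it = [11, 16, 6, 10, 15] -> 5
  11 (index 1): smaller elements after it = [6, 10] -> 2
  16 (index 2): smaller elements after it = [6, 10, 15] -> 3
  6 (index 3): smaller elements after it = [] -> 0
  10 (index 4): smaller elements after it = [] -> 0
Total inversions = 5 + 2 + 3 + 0 + 0 = 10
Final answer: 10


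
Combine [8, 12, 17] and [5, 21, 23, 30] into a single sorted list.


List A: [8, 12, 17]
List B: [5, 21, 23, 30]
Repeatedly compare the front elements and take the smaller:
  8 vs 5 -> take 5
  8 vs 21 -> take 8
  12 vs 21 -> take 12
  17 vs 21 -> take 17
  A is exhausted; append the rest of B: [21, 23, 30]
Final answer: [5, 8, 12, 17, 21, 23, 30]


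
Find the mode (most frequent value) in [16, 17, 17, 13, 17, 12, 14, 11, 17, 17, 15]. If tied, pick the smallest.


Count the frequency of each value:
  11 appears 1 time(s)
  12 appears 1 time(s)
  13 appears 1 time(s)
  14 appears 1 time(s)
  15 appears 1 time(s)
  16 appears 1 time(s)
  17 appears 5 time(s)
Maximum frequency is 5.
Only 17 reaches that frequency, so it is the mode.
Final answer: 17


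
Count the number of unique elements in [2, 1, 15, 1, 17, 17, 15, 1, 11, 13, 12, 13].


List all unique values:
Distinct values: [1, 2, 11, 12, 13, 15, 17]
Count = 7
Final answer: 7


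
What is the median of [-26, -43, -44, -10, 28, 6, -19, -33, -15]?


First, sort the list: [-44, -43, -33, -26, -19, -15, -10, 6, 28]
The list has 9 elements (odd count).
The middle index is 4 (0-based), and the element there is -19.
Final answer: -19


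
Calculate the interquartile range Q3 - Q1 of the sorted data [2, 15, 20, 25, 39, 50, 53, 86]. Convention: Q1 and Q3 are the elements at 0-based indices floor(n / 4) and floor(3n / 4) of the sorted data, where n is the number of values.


The data has n = 8 elements.
Q1 index = floor(8 / 4) = floor(2) = 2; Q3 index = floor(3 * 8 / 4) = floor(6) = 6
Q1 = element at index 2 = 20
Q3 = element at index 6 = 53
IQR = 53 - 20 = 33
Final answer: 33


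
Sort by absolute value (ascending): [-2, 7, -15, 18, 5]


Compute absolute values:
  |-2| = 2
  |7| = 7
  |-15| = 15
  |18| = 18
  |5| = 5
Absolute values in increasing order: 2 < 5 < 7 < 15 < 18
Listing the original numbers in that order gives the answer.
Final answer: [-2, 5, 7, -15, 18]


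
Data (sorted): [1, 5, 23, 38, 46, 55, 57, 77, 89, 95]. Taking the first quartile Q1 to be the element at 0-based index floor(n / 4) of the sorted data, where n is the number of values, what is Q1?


The list has n = 10 elements.
Q1 index = floor(10 / 4) = floor(2.5) = 2
Counting from index 0 in the sorted data, the element at index 2 is 23.
Final answer: 23


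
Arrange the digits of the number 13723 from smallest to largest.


The number 13723 has digits: 1, 3, 7, 2, 3
Sorted: 1, 2, 3, 3, 7
Joining the sorted digits gives the result.
Final answer: 12337


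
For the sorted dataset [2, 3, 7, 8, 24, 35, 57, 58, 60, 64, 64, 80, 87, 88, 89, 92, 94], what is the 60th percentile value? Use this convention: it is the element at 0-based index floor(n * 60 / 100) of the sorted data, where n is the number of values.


The dataset has n = 17 elements.
Index = floor(17 * 60 / 100) = floor(1020 / 100) = floor(10.2) = 10
Counting from index 0 in the sorted data, the element at index 10 is 64.
Final answer: 64


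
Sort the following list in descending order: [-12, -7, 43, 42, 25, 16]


Original list: [-12, -7, 43, 42, 25, 16]
Repeatedly take the largest remaining element:
  Remaining [-12, -7, 43, 42, 25, 16] -> largest is 43
  Remaining [-12, -7, 42, 25, 16] -> largest is 42
  Remaining [-12, -7, 25, 16] -> largest is 25
  Remaining [-12, -7, 16] -> largest is 16
  Remaining [-12, -7] -> largest is -7
  Remaining [-12] -> largest is -12
Collecting the picks in order gives the descending list.
Final answer: [43, 42, 25, 16, -7, -12]


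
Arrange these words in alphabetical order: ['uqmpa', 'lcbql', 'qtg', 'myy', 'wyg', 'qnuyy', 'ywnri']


Compare strings character by character (the first differing letter decides):
  'lcbql' < 'myy' since 'l' < 'm' at position 1
  'myy' < 'qnuyy' since 'm' < 'q' at position 1
  'qnuyy' < 'qtg' since 'n' < 't' at position 2
  'qtg' < 'uqmpa' since 'q' < 'u' at position 1
  'uqmpa' < 'wyg' since 'u' < 'w' at position 1
  'wyg' < 'ywnri' since 'w' < 'y' at position 1
Chaining these comparisons gives the alphabetical order.
Final answer: ['lcbql', 'myy', 'qnuyy', 'qtg', 'uqmpa', 'wyg', 'ywnri']


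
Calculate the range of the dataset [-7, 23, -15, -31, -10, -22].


Maximum value: 23
Minimum value: -31
Range = 23 - (-31) = 54
Final answer: 54


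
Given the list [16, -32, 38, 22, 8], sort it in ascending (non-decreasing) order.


Original list: [16, -32, 38, 22, 8]
Repeatedly take the smallest remaining element:
  Remaining [16, -32, 38, 22, 8] -> smallest is -32
  Remaining [16, 38, 22, 8] -> smallest is 8
  Remaining [16, 38, 22] -> smallest is 16
  Remaining [38, 22] -> smallest is 22
  Remaining [38] -> smallest is 38
Collecting the picks in order gives the sorted list.
Final answer: [-32, 8, 16, 22, 38]


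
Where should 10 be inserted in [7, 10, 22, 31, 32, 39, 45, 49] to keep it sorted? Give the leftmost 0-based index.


List is sorted: [7, 10, 22, 31, 32, 39, 45, 49]
We need the leftmost position where 10 can be inserted, i.e. the first index whose element is >= 10 (or the end of the list if none is).
Binary search with low=0, high=8 (0-based indices):
  low=0, high=8, mid=4: a[4]=32 >= 10, so high = 4
  low=0, high=4, mid=2: a[2]=22 >= 10, so high = 2
  low=0, high=2, mid=1: a[1]=10 >= 10, so high = 1
  low=0, high=1, mid=0: a[0]=7 < 10, so low = 1
Now low = high = 1, so the insertion index is 1.
Final answer: 1


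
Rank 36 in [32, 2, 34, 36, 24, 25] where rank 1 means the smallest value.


Sort ascending: [2, 24, 25, 32, 34, 36]
Find 36 in the sorted list.
36 is at position 6 (1-indexed).
Final answer: 6
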